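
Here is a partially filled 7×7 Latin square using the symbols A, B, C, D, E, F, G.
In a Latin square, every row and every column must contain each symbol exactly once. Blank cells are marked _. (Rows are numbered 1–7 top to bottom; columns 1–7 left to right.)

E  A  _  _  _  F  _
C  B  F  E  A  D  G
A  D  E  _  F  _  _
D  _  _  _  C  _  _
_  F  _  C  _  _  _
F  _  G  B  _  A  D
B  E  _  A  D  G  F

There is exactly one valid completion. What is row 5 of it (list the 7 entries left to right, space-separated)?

G F D C B E A

Row 5, column 1: row 5 has {C, F} and column 1 has {A, B, C, D, E, F}, leaving only G.
Row 3, column 4: row 3 has {A, D, E, F} and column 4 has {A, B, C, E}, leaving only G.
Row 1, column 4: row 1 has {A, E, F} and column 4 has {A, B, C, E, G}, leaving only D.
Row 4, column 2: row 4 has {C, D} and column 2 has {A, B, D, E, F}, leaving only G.
Row 4, column 4: row 4 has {C, D, G} and column 4 has {A, B, C, D, E, G}, leaving only F.
Row 6, column 2: row 6 has {A, B, D, F, G} and column 2 has {A, B, D, E, F, G}, leaving only C.
Row 6, column 5: row 6 has {A, B, C, D, F, G} and column 5 has {A, C, D, F}, leaving only E.
Row 5, column 5: row 5 has {C, F, G} and column 5 has {A, C, D, E, F}, leaving only B.
Row 5, column 6: row 5 has {B, C, F, G} and column 6 has {A, D, F, G}, leaving only E.
Row 5, column 7: row 5 has {B, C, E, F, G} and column 7 has {D, F, G}, leaving only A.
Row 5, column 3: row 5 has {A, B, C, E, F, G} and column 3 has {E, F, G}, leaving only D.
So row 5 reads: G F D C B E A.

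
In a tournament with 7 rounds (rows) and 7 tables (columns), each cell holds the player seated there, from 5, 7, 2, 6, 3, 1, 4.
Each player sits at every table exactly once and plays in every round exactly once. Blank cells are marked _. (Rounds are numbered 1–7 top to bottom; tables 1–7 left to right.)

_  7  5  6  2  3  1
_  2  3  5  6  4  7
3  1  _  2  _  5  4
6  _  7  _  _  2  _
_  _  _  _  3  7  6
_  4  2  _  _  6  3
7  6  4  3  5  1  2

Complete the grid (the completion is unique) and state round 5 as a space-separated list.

2 5 1 4 3 7 6

Round 5, table 2: round 5 has {7, 6, 3} and table 2 has {7, 2, 6, 1, 4}, leaving only 5.
Round 5, table 3: round 5 has {5, 7, 6, 3} and table 3 has {5, 7, 2, 3, 4}, leaving only 1.
Round 5, table 4: round 5 has {5, 7, 6, 3, 1} and table 4 has {5, 2, 6, 3}, leaving only 4.
Round 5, table 1: round 5 has {5, 7, 6, 3, 1, 4} and table 1 has {7, 6, 3}, leaving only 2.
So round 5 reads: 2 5 1 4 3 7 6.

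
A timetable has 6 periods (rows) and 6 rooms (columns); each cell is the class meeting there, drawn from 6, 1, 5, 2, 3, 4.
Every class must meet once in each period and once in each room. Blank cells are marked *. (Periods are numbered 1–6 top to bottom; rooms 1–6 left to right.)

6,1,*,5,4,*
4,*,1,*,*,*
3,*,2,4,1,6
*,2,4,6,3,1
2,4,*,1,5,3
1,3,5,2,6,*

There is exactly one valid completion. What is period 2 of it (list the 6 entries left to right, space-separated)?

Period 2, room 4: period 2 has {1, 4} and room 4 has {6, 1, 5, 2, 4}, leaving only 3.
Period 2, room 5: period 2 has {1, 3, 4} and room 5 has {6, 1, 5, 3, 4}, leaving only 2.
Period 2, room 6: period 2 has {1, 2, 3, 4} and room 6 has {6, 1, 3}, leaving only 5.
Period 2, room 2: period 2 has {1, 5, 2, 3, 4} and room 2 has {1, 2, 3, 4}, leaving only 6.
So period 2 reads: 4 6 1 3 2 5.

4 6 1 3 2 5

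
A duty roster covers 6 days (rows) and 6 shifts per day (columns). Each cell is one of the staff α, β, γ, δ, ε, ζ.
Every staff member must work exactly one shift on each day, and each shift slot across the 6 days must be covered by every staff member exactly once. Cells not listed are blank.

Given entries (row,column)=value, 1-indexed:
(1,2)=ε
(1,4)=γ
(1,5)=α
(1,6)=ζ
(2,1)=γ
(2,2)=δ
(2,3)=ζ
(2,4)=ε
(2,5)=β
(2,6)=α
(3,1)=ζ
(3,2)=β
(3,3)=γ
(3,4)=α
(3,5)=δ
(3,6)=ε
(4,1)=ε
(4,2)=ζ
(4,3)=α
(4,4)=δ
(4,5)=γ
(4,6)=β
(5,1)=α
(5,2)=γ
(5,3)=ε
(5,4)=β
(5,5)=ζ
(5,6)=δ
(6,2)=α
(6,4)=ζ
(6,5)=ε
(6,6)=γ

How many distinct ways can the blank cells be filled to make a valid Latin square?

Day 1, shift 1: eliminating its day and shift leaves {β, δ}.
Day 1, shift 3: eliminating its day and shift leaves {β, δ}.
Day 6, shift 1: eliminating its day and shift leaves {β, δ}.
Day 6, shift 3: eliminating its day and shift leaves {β, δ}.
Enumerating the assignments across these blanks that avoid any day or shift repeat gives 2 completions.

2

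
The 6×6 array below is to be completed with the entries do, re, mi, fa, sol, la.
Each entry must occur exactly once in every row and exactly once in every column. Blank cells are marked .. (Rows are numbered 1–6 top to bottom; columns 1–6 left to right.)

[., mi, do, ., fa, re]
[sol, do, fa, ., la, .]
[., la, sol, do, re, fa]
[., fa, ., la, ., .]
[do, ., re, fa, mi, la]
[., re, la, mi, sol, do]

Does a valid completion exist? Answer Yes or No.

No row or column among the givens repeats a symbol, and propagating forced cells runs into no contradiction.
One valid completion exists (for instance, la mi do sol fa re / sol do fa re la mi / mi la sol do re fa / re fa mi la do sol / do sol re fa mi la / fa re la mi sol do).

Yes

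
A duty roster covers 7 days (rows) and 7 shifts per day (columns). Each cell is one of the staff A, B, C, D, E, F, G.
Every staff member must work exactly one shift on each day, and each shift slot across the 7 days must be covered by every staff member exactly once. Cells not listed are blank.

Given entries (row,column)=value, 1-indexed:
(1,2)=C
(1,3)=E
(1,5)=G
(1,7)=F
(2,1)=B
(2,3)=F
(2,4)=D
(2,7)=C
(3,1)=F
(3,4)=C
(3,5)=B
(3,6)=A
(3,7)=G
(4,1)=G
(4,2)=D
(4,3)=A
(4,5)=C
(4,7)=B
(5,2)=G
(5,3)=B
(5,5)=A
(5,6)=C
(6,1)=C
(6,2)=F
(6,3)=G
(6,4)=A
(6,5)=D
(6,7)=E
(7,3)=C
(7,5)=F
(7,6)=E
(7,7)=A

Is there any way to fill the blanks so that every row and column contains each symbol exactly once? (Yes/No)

No day or shift among the givens repeats a symbol, and propagating forced cells runs into no contradiction.
One valid completion exists (for instance, A C E B G D F / B A F D E G C / F E D C B A G / G D A E C F B / E G B F A C D / C F G A D B E / D B C G F E A).

Yes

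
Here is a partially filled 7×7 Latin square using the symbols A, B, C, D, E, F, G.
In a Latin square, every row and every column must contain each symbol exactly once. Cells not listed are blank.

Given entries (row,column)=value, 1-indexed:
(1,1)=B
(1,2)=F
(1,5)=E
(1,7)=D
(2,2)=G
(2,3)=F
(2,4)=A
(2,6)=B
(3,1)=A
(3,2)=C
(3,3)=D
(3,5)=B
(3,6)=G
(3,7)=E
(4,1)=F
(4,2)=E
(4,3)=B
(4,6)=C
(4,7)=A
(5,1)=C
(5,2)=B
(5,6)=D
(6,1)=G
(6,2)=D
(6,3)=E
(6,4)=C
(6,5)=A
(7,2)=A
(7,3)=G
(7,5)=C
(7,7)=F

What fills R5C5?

F

Row 1, column 4: row 1 has {B, D, E, F} and column 4 has {A, C}, leaving only G.
Row 1, column 6: row 1 has {B, D, E, F, G} and column 6 has {B, C, D, G}, leaving only A.
Row 1, column 3: row 1 has {A, B, D, E, F, G} and column 3 has {B, D, E, F, G}, leaving only C.
Row 2, column 5: row 2 has {A, B, F, G} and column 5 has {A, B, C, E}, leaving only D.
Row 2, column 1: row 2 has {A, B, D, F, G} and column 1 has {A, B, C, F, G}, leaving only E.
Row 2, column 7: row 2 has {A, B, D, E, F, G} and column 7 has {A, D, E, F}, leaving only C.
Row 3, column 4: row 3 has {A, B, C, D, E, G} and column 4 has {A, C, G}, leaving only F.
Row 4, column 4: row 4 has {A, B, C, E, F} and column 4 has {A, C, F, G}, leaving only D.
Row 4, column 5: row 4 has {A, B, C, D, E, F} and column 5 has {A, B, C, D, E}, leaving only G.
Row 5 already has {B, C, D} and column 5 already has {A, B, C, D, E, G}, so row 5, column 5 must be F.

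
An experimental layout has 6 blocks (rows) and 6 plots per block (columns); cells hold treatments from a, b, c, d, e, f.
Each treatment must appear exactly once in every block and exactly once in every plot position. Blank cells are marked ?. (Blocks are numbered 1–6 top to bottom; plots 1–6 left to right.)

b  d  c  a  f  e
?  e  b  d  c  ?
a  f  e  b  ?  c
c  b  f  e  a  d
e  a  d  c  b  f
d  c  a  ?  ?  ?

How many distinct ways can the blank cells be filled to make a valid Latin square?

1

Block 2, plot 1: eliminating its block and plot leaves {f}.
Block 2, plot 6: eliminating its block and plot leaves {a}.
Block 3, plot 5: eliminating its block and plot leaves {d}.
Block 6, plot 4: eliminating its block and plot leaves {f}.
Block 6, plot 5: eliminating its block and plot leaves {e}.
Block 6, plot 6: eliminating its block and plot leaves {b}.
Only one assignment across all blanks avoids any block or plot repeat, giving 1 completion.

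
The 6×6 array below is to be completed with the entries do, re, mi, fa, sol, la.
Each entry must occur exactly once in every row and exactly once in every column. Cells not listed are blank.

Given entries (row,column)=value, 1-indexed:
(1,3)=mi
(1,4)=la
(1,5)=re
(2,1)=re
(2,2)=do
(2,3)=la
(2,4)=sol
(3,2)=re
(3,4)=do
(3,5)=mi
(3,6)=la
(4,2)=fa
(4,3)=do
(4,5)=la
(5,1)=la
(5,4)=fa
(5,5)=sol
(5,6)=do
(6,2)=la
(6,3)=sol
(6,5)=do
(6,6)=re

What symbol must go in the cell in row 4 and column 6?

Row 1, column 2: row 1 has {re, mi, la} and column 2 has {do, re, fa, la}, leaving only sol.
Row 1, column 6: row 1 has {re, mi, sol, la} and column 6 has {do, re, la}, leaving only fa.
Row 1, column 1: row 1 has {re, mi, fa, sol, la} and column 1 has {re, la}, leaving only do.
Row 2, column 5: row 2 has {do, re, sol, la} and column 5 has {do, re, mi, sol, la}, leaving only fa.
Row 2, column 6: row 2 has {do, re, fa, sol, la} and column 6 has {do, re, fa, la}, leaving only mi.
Row 4 already has {do, fa, la} and column 6 already has {do, re, mi, fa, la}, so row 4, column 6 must be sol.

sol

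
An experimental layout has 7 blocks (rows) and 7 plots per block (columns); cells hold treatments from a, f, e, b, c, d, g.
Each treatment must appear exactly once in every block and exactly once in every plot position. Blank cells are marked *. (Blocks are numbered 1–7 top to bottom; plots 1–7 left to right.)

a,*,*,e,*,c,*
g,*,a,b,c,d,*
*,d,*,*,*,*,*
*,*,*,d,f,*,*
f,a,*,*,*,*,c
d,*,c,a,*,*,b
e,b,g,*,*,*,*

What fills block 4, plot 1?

Block 5, plot 4: block 5 has {a, f, c} and plot 4 has {a, e, b, d}, leaving only g.
Block 4, plot 1 is narrowed to {b, c}.
If it were c, propagating the remaining blanks reaches a contradiction.
So block 4, plot 1 must be b.

b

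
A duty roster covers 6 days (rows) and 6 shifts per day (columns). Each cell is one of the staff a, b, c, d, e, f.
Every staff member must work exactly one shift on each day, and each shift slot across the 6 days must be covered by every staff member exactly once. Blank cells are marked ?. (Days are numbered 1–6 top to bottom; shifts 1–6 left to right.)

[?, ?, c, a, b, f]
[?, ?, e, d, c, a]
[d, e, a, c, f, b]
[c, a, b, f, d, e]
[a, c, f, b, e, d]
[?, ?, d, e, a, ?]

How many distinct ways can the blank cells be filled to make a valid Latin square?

Day 1, shift 1: eliminating its day and shift leaves {e}.
Day 1, shift 2: eliminating its day and shift leaves {d}.
Day 2, shift 1: eliminating its day and shift leaves {b, f}.
Day 2, shift 2: eliminating its day and shift leaves {b, f}.
Day 6, shift 1: eliminating its day and shift leaves {b, f}.
Day 6, shift 2: eliminating its day and shift leaves {b, f}.
Day 6, shift 6: eliminating its day and shift leaves {c}.
Enumerating the assignments across these blanks that avoid any day or shift repeat gives 2 completions.

2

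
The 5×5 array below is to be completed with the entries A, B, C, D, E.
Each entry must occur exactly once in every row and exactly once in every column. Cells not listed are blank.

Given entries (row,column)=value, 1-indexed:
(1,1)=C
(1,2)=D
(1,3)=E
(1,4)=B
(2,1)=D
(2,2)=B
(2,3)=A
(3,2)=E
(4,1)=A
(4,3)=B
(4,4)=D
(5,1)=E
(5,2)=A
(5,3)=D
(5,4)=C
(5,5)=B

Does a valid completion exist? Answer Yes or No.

Yes

No row or column among the givens repeats a symbol, and propagating forced cells runs into no contradiction.
One valid completion exists (for instance, C D E B A / D B A E C / B E C A D / A C B D E / E A D C B).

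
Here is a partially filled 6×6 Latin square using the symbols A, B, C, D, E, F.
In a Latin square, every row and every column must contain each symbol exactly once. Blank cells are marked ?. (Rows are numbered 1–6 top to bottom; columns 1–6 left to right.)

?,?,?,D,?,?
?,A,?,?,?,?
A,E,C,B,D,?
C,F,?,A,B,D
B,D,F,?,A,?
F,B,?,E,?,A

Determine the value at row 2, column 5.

E

Row 1, column 1: row 1 has {D} and column 1 has {A, B, C, F}, leaving only E.
Row 1, column 2: row 1 has {D, E} and column 2 has {A, B, D, E, F}, leaving only C.
Row 1, column 5: row 1 has {C, D, E} and column 5 has {A, B, D}, leaving only F.
Row 1, column 6: row 1 has {C, D, E, F} and column 6 has {A, D}, leaving only B.
Row 1, column 3: row 1 has {B, C, D, E, F} and column 3 has {C, F}, leaving only A.
Row 2, column 1: row 2 has {A} and column 1 has {A, B, C, E, F}, leaving only D.
Row 3, column 6: row 3 has {A, B, C, D, E} and column 6 has {A, B, D}, leaving only F.
Row 4, column 3: row 4 has {A, B, C, D, F} and column 3 has {A, C, F}, leaving only E.
Row 2, column 3: row 2 has {A, D} and column 3 has {A, C, E, F}, leaving only B.
Row 5, column 4: row 5 has {A, B, D, F} and column 4 has {A, B, D, E}, leaving only C.
Row 2, column 4: row 2 has {A, B, D} and column 4 has {A, B, C, D, E}, leaving only F.
Row 5, column 6: row 5 has {A, B, C, D, F} and column 6 has {A, B, D, F}, leaving only E.
Row 2, column 6: row 2 has {A, B, D, F} and column 6 has {A, B, D, E, F}, leaving only C.
Row 2 already has {A, B, C, D, F} and column 5 already has {A, B, D, F}, so row 2, column 5 must be E.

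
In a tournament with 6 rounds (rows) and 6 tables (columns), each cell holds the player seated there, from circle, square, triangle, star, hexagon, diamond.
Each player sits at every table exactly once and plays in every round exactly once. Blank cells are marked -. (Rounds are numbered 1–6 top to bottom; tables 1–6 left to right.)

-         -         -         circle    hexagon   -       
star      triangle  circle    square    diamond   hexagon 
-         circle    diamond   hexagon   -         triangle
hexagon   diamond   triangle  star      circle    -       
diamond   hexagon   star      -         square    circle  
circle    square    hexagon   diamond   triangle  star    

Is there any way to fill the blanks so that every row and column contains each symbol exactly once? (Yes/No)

Yes

No round or table among the givens repeats a symbol, and propagating forced cells runs into no contradiction.
One valid completion exists (for instance, triangle star square circle hexagon diamond / star triangle circle square diamond hexagon / square circle diamond hexagon star triangle / hexagon diamond triangle star circle square / diamond hexagon star triangle square circle / circle square hexagon diamond triangle star).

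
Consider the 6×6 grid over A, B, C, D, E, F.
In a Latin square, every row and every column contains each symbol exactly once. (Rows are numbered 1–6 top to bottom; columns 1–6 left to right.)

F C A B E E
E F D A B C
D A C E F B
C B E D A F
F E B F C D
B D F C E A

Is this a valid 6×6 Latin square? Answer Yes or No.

Row 1 contains E twice (at columns 5 and 6); row 5 is also not a permutation.

No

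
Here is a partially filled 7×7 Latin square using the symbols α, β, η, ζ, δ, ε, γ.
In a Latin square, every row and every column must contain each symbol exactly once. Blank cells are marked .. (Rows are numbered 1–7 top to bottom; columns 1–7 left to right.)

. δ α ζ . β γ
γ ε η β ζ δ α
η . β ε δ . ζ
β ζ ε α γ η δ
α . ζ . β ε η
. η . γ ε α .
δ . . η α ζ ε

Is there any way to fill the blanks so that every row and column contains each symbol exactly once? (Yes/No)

No row or column among the givens repeats a symbol, and propagating forced cells runs into no contradiction.
One valid completion exists (for instance, ε δ α ζ η β γ / γ ε η β ζ δ α / η α β ε δ γ ζ / β ζ ε α γ η δ / α γ ζ δ β ε η / ζ η δ γ ε α β / δ β γ η α ζ ε).

Yes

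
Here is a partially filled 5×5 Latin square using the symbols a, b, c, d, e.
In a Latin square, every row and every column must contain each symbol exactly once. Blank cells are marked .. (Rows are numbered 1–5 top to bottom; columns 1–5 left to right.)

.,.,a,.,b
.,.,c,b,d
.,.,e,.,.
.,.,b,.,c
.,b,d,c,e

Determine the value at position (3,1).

Row 3, column 5: row 3 has {e} and column 5 has {b, c, d, e}, leaving only a.
Row 3, column 4: row 3 has {a, e} and column 4 has {b, c}, leaving only d.
Row 1, column 4: row 1 has {a, b} and column 4 has {b, c, d}, leaving only e.
Row 3, column 2: row 3 has {a, d, e} and column 2 has {b}, leaving only c.
Row 3 already has {a, c, d, e} and column 1 already has {}, so row 3, column 1 must be b.

b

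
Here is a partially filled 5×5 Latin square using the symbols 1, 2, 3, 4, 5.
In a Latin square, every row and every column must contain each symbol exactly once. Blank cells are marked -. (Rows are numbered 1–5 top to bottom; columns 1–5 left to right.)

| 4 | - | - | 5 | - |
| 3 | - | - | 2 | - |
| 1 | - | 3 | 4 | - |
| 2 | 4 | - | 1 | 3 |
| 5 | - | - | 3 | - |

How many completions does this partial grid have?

3

Row 1, column 2: eliminating its row and column leaves {1, 2, 3}.
Row 1, column 3: eliminating its row and column leaves {1, 2}.
Row 1, column 5: eliminating its row and column leaves {1, 2}.
Row 2, column 2: eliminating its row and column leaves {1, 5}.
Row 2, column 3: eliminating its row and column leaves {1, 4, 5}.
Row 2, column 5: eliminating its row and column leaves {1, 4, 5}.
Row 3, column 2: eliminating its row and column leaves {2, 5}.
Row 3, column 5: eliminating its row and column leaves {2, 5}.
Row 4, column 3: eliminating its row and column leaves {5}.
Row 5, column 2: eliminating its row and column leaves {1, 2}.
Row 5, column 3: eliminating its row and column leaves {1, 2, 4}.
Row 5, column 5: eliminating its row and column leaves {1, 2, 4}.
Enumerating the assignments across these blanks that avoid any row or column repeat gives 3 completions.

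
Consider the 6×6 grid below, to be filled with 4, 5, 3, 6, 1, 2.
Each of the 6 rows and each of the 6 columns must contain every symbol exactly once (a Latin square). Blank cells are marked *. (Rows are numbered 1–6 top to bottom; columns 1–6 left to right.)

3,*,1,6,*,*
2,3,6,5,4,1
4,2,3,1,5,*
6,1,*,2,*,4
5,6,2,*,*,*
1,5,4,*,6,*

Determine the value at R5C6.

3

Row 5 already has {5, 6, 2} and column 6 already has {4, 1}, so row 5, column 6 must be 3.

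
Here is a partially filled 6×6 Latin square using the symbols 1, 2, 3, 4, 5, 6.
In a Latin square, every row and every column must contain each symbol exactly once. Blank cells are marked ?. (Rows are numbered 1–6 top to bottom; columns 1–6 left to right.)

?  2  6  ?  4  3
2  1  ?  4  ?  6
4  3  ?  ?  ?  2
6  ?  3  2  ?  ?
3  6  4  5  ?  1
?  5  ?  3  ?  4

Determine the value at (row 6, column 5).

6

Row 1, column 4: row 1 has {2, 3, 4, 6} and column 4 has {2, 3, 4, 5}, leaving only 1.
Row 1, column 1: row 1 has {1, 2, 3, 4, 6} and column 1 has {2, 3, 4, 6}, leaving only 5.
Row 2, column 3: row 2 has {1, 2, 4, 6} and column 3 has {3, 4, 6}, leaving only 5.
Row 2, column 5: row 2 has {1, 2, 4, 5, 6} and column 5 has {4}, leaving only 3.
Row 3, column 3: row 3 has {2, 3, 4} and column 3 has {3, 4, 5, 6}, leaving only 1.
Row 3, column 4: row 3 has {1, 2, 3, 4} and column 4 has {1, 2, 3, 4, 5}, leaving only 6.
Row 3, column 5: row 3 has {1, 2, 3, 4, 6} and column 5 has {3, 4}, leaving only 5.
Row 4, column 2: row 4 has {2, 3, 6} and column 2 has {1, 2, 3, 5, 6}, leaving only 4.
Row 4, column 5: row 4 has {2, 3, 4, 6} and column 5 has {3, 4, 5}, leaving only 1.
Row 4, column 6: row 4 has {1, 2, 3, 4, 6} and column 6 has {1, 2, 3, 4, 6}, leaving only 5.
Row 5, column 5: row 5 has {1, 3, 4, 5, 6} and column 5 has {1, 3, 4, 5}, leaving only 2.
Row 6 already has {3, 4, 5} and column 5 already has {1, 2, 3, 4, 5}, so row 6, column 5 must be 6.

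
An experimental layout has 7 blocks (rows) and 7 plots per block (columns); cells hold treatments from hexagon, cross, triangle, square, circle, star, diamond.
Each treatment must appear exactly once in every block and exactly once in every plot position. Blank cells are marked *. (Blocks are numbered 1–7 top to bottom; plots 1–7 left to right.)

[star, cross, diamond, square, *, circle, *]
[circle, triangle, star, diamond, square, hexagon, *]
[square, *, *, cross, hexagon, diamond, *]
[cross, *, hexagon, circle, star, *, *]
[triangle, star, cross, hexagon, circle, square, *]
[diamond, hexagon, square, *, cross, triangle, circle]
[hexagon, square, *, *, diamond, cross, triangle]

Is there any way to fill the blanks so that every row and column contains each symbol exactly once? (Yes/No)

No

Block 4, plot 6: block 4 together with plot 6 already contain {hexagon, cross, triangle, square, circle, star, diamond} — every symbol — so nothing can go there. The grid has no valid completion.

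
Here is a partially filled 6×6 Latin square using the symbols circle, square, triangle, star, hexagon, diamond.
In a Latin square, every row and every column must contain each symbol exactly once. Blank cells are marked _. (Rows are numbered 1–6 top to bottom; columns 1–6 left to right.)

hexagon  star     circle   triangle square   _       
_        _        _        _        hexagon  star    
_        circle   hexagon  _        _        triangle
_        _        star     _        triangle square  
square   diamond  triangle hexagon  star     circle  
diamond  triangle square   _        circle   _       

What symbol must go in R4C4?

diamond

Row 1, column 6: row 1 has {circle, square, triangle, star, hexagon} and column 6 has {circle, square, triangle, star}, leaving only diamond.
Row 2, column 2: row 2 has {star, hexagon} and column 2 has {circle, triangle, star, diamond}, leaving only square.
Row 2, column 3: row 2 has {square, star, hexagon} and column 3 has {circle, square, triangle, star, hexagon}, leaving only diamond.
Row 2, column 4: row 2 has {square, star, hexagon, diamond} and column 4 has {triangle, hexagon}, leaving only circle.
Row 4 already has {square, triangle, star} and column 4 already has {circle, triangle, hexagon}, so row 4, column 4 must be diamond.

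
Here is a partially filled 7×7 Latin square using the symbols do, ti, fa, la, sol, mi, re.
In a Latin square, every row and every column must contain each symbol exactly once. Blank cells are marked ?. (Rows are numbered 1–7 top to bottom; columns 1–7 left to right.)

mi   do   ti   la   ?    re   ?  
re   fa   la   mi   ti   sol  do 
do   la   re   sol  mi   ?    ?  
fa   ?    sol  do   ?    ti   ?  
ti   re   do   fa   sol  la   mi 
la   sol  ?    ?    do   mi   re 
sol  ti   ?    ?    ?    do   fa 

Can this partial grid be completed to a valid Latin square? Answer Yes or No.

No row or column among the givens repeats a symbol, and propagating forced cells runs into no contradiction.
One valid completion exists (for instance, mi do ti la fa re sol / re fa la mi ti sol do / do la re sol mi fa ti / fa mi sol do re ti la / ti re do fa sol la mi / la sol fa ti do mi re / sol ti mi re la do fa).

Yes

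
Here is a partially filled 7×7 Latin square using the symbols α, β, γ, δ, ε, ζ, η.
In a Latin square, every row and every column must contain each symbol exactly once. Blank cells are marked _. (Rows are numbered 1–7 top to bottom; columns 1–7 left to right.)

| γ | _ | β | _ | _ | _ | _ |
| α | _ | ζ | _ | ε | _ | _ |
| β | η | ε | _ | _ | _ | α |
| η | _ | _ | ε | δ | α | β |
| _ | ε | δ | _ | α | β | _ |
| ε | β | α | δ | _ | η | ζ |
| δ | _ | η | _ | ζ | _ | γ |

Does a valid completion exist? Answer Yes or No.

No

Row 1, column 5: row 1 has {β, γ} and column 5 has {α, δ, ε, ζ}, so it must be η.
Row 3, column 5: row 3 has {α, β, ε, η} and column 5 has {α, δ, ε, ζ, η}, so it must be γ.
Now row 6, column 5: row 6 together with column 5 already contain {α, β, γ, δ, ε, ζ, η} — every symbol — so nothing can go there. The grid has no valid completion.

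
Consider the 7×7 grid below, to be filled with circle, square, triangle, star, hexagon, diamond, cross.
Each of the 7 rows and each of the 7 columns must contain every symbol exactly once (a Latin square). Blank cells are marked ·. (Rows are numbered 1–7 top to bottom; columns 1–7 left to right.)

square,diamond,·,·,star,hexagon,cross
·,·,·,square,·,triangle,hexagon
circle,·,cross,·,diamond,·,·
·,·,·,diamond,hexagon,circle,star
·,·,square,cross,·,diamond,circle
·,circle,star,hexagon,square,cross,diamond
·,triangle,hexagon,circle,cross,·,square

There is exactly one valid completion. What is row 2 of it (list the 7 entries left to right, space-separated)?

star cross diamond square circle triangle hexagon

Row 2, column 5: row 2 has {square, triangle, hexagon} and column 5 has {square, star, hexagon, diamond, cross}, leaving only circle.
Row 2, column 3: row 2 has {circle, square, triangle, hexagon} and column 3 has {square, star, hexagon, cross}, leaving only diamond.
Row 1, column 4: row 1 has {square, star, hexagon, diamond, cross} and column 4 has {circle, square, hexagon, diamond, cross}, leaving only triangle.
Row 1, column 3: row 1 has {square, triangle, star, hexagon, diamond, cross} and column 3 has {square, star, hexagon, diamond, cross}, leaving only circle.
Row 3, column 4: row 3 has {circle, diamond, cross} and column 4 has {circle, square, triangle, hexagon, diamond, cross}, leaving only star.
Row 3, column 6: row 3 has {circle, star, diamond, cross} and column 6 has {circle, triangle, hexagon, diamond, cross}, leaving only square.
Row 3, column 2: row 3 has {circle, square, star, diamond, cross} and column 2 has {circle, triangle, diamond}, leaving only hexagon.
Row 3, column 7: row 3 has {circle, square, star, hexagon, diamond, cross} and column 7 has {circle, square, star, hexagon, diamond, cross}, leaving only triangle.
Row 4, column 3: row 4 has {circle, star, hexagon, diamond} and column 3 has {circle, square, star, hexagon, diamond, cross}, leaving only triangle.
Row 4, column 1: row 4 has {circle, triangle, star, hexagon, diamond} and column 1 has {circle, square}, leaving only cross.
Row 2, column 1: row 2 has {circle, square, triangle, hexagon, diamond} and column 1 has {circle, square, cross}, leaving only star.
Row 2, column 2: row 2 has {circle, square, triangle, star, hexagon, diamond} and column 2 has {circle, triangle, hexagon, diamond}, leaving only cross.
So row 2 reads: star cross diamond square circle triangle hexagon.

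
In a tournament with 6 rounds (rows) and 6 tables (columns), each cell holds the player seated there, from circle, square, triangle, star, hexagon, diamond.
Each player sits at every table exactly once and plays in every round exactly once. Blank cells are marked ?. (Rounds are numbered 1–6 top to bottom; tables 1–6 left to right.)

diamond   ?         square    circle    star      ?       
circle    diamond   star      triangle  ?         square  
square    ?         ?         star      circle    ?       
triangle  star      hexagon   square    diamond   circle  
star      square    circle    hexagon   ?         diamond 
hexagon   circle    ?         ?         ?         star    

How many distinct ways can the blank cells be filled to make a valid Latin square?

2

Round 1, table 2: eliminating its round and table leaves {triangle, hexagon}.
Round 1, table 6: eliminating its round and table leaves {triangle, hexagon}.
Round 2, table 5: eliminating its round and table leaves {hexagon}.
Round 3, table 2: eliminating its round and table leaves {triangle, hexagon}.
Round 3, table 3: eliminating its round and table leaves {triangle, diamond}.
Round 3, table 6: eliminating its round and table leaves {triangle, hexagon}.
Round 5, table 5: eliminating its round and table leaves {triangle}.
Round 6, table 3: eliminating its round and table leaves {triangle, diamond}.
Round 6, table 4: eliminating its round and table leaves {diamond}.
Round 6, table 5: eliminating its round and table leaves {square, triangle}.
Enumerating the assignments across these blanks that avoid any round or table repeat gives 2 completions.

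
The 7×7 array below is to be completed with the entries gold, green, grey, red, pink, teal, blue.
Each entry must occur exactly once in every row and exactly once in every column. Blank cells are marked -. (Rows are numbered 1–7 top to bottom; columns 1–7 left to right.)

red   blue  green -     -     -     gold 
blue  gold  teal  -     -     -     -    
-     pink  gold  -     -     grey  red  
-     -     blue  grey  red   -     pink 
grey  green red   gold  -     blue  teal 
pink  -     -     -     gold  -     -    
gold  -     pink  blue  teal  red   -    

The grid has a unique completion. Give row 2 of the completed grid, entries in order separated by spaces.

Row 4, column 2: row 4 has {grey, red, pink, blue} and column 2 has {gold, green, pink, blue}, leaving only teal.
Row 4, column 1: row 4 has {grey, red, pink, teal, blue} and column 1 has {gold, grey, red, pink, blue}, leaving only green.
Row 3, column 1: row 3 has {gold, grey, red, pink} and column 1 has {gold, green, grey, red, pink, blue}, leaving only teal.
Row 3, column 4: row 3 has {gold, grey, red, pink, teal} and column 4 has {gold, grey, blue}, leaving only green.
Row 3, column 5: row 3 has {gold, green, grey, red, pink, teal} and column 5 has {gold, red, teal}, leaving only blue.
Row 4, column 6: row 4 has {green, grey, red, pink, teal, blue} and column 6 has {grey, red, blue}, leaving only gold.
Row 5, column 5: row 5 has {gold, green, grey, red, teal, blue} and column 5 has {gold, red, teal, blue}, leaving only pink.
Row 1, column 5: row 1 has {gold, green, red, blue} and column 5 has {gold, red, pink, teal, blue}, leaving only grey.
Row 2, column 5: row 2 has {gold, teal, blue} and column 5 has {gold, grey, red, pink, teal, blue}, leaving only green.
Row 2, column 6: row 2 has {gold, green, teal, blue} and column 6 has {gold, grey, red, blue}, leaving only pink.
Row 2, column 4: row 2 has {gold, green, pink, teal, blue} and column 4 has {gold, green, grey, blue}, leaving only red.
Row 2, column 7: row 2 has {gold, green, red, pink, teal, blue} and column 7 has {gold, red, pink, teal}, leaving only grey.
So row 2 reads: blue gold teal red green pink grey.

blue gold teal red green pink grey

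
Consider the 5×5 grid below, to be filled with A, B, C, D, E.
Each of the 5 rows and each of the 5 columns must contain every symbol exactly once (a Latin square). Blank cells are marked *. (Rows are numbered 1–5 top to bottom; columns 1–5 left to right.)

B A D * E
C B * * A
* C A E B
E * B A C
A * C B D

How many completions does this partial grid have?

Row 1, column 4: eliminating its row and column leaves {C}.
Row 2, column 3: eliminating its row and column leaves {E}.
Row 2, column 4: eliminating its row and column leaves {D}.
Row 3, column 1: eliminating its row and column leaves {D}.
Row 4, column 2: eliminating its row and column leaves {D}.
Row 5, column 2: eliminating its row and column leaves {E}.
Only one assignment across all blanks avoids any row or column repeat, giving 1 completion.

1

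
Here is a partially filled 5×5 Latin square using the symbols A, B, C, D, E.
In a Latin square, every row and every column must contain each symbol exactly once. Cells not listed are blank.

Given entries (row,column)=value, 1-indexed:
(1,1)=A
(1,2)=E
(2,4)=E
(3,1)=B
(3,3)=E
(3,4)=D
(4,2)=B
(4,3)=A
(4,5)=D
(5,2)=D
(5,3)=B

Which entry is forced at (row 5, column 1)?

Row 4, column 4: row 4 has {A, B, D} and column 4 has {D, E}, leaving only C.
Row 1, column 4: row 1 has {A, E} and column 4 has {C, D, E}, leaving only B.
Row 1, column 5: row 1 has {A, B, E} and column 5 has {D}, leaving only C.
Row 1, column 3: row 1 has {A, B, C, E} and column 3 has {A, B, E}, leaving only D.
Row 2, column 3: row 2 has {E} and column 3 has {A, B, D, E}, leaving only C.
Row 2, column 1: row 2 has {C, E} and column 1 has {A, B}, leaving only D.
Row 2, column 2: row 2 has {C, D, E} and column 2 has {B, D, E}, leaving only A.
Row 2, column 5: row 2 has {A, C, D, E} and column 5 has {C, D}, leaving only B.
Row 3, column 2: row 3 has {B, D, E} and column 2 has {A, B, D, E}, leaving only C.
Row 3, column 5: row 3 has {B, C, D, E} and column 5 has {B, C, D}, leaving only A.
Row 4, column 1: row 4 has {A, B, C, D} and column 1 has {A, B, D}, leaving only E.
Row 5 already has {B, D} and column 1 already has {A, B, D, E}, so row 5, column 1 must be C.

C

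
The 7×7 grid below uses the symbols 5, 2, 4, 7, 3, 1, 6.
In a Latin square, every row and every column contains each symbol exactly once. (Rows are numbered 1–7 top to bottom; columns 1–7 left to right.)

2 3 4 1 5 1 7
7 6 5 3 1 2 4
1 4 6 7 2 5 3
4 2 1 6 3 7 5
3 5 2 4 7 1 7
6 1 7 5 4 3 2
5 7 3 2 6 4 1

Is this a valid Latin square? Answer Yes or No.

Row 1 contains 1 twice (at columns 4 and 6); row 5 is also not a permutation.

No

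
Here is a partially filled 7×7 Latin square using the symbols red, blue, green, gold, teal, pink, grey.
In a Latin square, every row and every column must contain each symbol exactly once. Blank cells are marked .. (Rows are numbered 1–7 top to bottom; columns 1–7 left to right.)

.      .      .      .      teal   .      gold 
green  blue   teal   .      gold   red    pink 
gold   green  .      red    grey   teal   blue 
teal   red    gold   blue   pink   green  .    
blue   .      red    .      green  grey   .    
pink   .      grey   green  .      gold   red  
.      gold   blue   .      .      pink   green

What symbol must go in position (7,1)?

Row 1, column 6: row 1 has {gold, teal} and column 6 has {red, green, gold, teal, pink, grey}, leaving only blue.
Row 2, column 4: row 2 has {red, blue, green, gold, teal, pink} and column 4 has {red, blue, green}, leaving only grey.
Row 1, column 4: row 1 has {blue, gold, teal} and column 4 has {red, blue, green, grey}, leaving only pink.
Row 1, column 2: row 1 has {blue, gold, teal, pink} and column 2 has {red, blue, green, gold}, leaving only grey.
Row 1, column 1: row 1 has {blue, gold, teal, pink, grey} and column 1 has {blue, green, gold, teal, pink}, leaving only red.
Row 7 already has {blue, green, gold, pink} and column 1 already has {red, blue, green, gold, teal, pink}, so row 7, column 1 must be grey.

grey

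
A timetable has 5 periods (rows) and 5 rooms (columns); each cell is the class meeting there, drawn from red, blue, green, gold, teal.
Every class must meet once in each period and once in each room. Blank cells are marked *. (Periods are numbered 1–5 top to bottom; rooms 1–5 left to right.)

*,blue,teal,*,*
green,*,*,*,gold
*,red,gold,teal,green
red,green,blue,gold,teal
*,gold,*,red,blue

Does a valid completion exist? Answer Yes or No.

Yes

No period or room among the givens repeats a symbol, and propagating forced cells runs into no contradiction.
One valid completion exists (for instance, gold blue teal green red / green teal red blue gold / blue red gold teal green / red green blue gold teal / teal gold green red blue).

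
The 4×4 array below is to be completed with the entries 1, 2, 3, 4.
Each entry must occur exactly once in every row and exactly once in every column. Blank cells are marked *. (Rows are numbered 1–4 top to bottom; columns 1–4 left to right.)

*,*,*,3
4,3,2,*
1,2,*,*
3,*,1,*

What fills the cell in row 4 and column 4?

2

Row 1, column 1: row 1 has {3} and column 1 has {1, 3, 4}, leaving only 2.
Row 1, column 3: row 1 has {2, 3} and column 3 has {1, 2}, leaving only 4.
Row 1, column 2: row 1 has {2, 3, 4} and column 2 has {2, 3}, leaving only 1.
Row 2, column 4: row 2 has {2, 3, 4} and column 4 has {3}, leaving only 1.
Row 3, column 3: row 3 has {1, 2} and column 3 has {1, 2, 4}, leaving only 3.
Row 3, column 4: row 3 has {1, 2, 3} and column 4 has {1, 3}, leaving only 4.
Row 4 already has {1, 3} and column 4 already has {1, 3, 4}, so row 4, column 4 must be 2.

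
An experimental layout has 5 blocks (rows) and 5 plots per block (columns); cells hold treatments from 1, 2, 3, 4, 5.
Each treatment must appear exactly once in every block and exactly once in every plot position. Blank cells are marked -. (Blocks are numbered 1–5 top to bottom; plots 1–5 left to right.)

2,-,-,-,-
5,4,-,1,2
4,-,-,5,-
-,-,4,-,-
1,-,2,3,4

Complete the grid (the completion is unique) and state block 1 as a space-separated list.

Block 1, plot 4: block 1 has {2} and plot 4 has {1, 3, 5}, leaving only 4.
Block 2, plot 3: block 2 has {1, 2, 4, 5} and plot 3 has {2, 4}, leaving only 3.
Block 3, plot 3: block 3 has {4, 5} and plot 3 has {2, 3, 4}, leaving only 1.
Block 1, plot 3: block 1 has {2, 4} and plot 3 has {1, 2, 3, 4}, leaving only 5.
Block 3, plot 5: block 3 has {1, 4, 5} and plot 5 has {2, 4}, leaving only 3.
Block 1, plot 5: block 1 has {2, 4, 5} and plot 5 has {2, 3, 4}, leaving only 1.
Block 1, plot 2: block 1 has {1, 2, 4, 5} and plot 2 has {4}, leaving only 3.
So block 1 reads: 2 3 5 4 1.

2 3 5 4 1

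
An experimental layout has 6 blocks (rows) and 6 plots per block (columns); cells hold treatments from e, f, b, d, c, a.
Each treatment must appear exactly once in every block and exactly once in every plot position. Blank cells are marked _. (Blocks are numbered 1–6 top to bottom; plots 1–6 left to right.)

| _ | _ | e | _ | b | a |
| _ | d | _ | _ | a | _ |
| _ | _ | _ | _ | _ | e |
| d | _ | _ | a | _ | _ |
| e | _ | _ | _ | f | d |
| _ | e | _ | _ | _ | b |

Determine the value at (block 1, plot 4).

Block 1, plot 4 is narrowed to {f, d, c}.
If it were f, then block 1, plot 2 would be left with no valid symbol.
If it were c, then block 1, plot 2 would be left with no valid symbol.
So block 1, plot 4 must be d.

d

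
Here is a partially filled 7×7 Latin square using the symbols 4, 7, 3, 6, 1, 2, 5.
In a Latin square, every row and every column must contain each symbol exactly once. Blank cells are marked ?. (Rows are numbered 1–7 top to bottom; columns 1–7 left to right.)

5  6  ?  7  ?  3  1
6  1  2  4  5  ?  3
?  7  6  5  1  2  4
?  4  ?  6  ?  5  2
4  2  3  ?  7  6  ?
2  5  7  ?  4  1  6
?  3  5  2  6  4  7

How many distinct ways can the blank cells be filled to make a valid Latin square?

Row 1, column 3: eliminating its row and column leaves {4}.
Row 1, column 5: eliminating its row and column leaves {2}.
Row 2, column 6: eliminating its row and column leaves {7}.
Row 3, column 1: eliminating its row and column leaves {3}.
Row 4, column 1: eliminating its row and column leaves {7, 3, 1}.
Row 4, column 3: eliminating its row and column leaves {1}.
Row 4, column 5: eliminating its row and column leaves {3}.
Row 5, column 4: eliminating its row and column leaves {1}.
Row 5, column 7: eliminating its row and column leaves {5}.
Row 6, column 4: eliminating its row and column leaves {3}.
Row 7, column 1: eliminating its row and column leaves {1}.
Only one assignment across all blanks avoids any row or column repeat, giving 1 completion.

1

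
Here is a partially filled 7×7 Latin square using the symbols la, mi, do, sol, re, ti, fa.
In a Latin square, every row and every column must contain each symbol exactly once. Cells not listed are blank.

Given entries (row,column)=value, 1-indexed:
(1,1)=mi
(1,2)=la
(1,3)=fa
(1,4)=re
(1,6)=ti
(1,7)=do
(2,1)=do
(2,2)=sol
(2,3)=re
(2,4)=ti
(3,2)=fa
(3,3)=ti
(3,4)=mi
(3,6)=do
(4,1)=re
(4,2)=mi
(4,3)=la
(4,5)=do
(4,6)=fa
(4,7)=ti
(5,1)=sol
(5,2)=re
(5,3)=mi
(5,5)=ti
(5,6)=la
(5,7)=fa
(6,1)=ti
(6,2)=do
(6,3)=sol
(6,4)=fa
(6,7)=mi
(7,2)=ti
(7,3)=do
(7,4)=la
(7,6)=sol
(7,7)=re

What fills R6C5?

la

Row 1, column 5: row 1 has {la, mi, do, re, ti, fa} and column 5 has {do, ti}, leaving only sol.
Row 2, column 6: row 2 has {do, sol, re, ti} and column 6 has {la, do, sol, ti, fa}, leaving only mi.
Row 2, column 7: row 2 has {mi, do, sol, re, ti} and column 7 has {mi, do, re, ti, fa}, leaving only la.
Row 2, column 5: row 2 has {la, mi, do, sol, re, ti} and column 5 has {do, sol, ti}, leaving only fa.
Row 3, column 1: row 3 has {mi, do, ti, fa} and column 1 has {mi, do, sol, re, ti}, leaving only la.
Row 3, column 5: row 3 has {la, mi, do, ti, fa} and column 5 has {do, sol, ti, fa}, leaving only re.
Row 6 already has {mi, do, sol, ti, fa} and column 5 already has {do, sol, re, ti, fa}, so row 6, column 5 must be la.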